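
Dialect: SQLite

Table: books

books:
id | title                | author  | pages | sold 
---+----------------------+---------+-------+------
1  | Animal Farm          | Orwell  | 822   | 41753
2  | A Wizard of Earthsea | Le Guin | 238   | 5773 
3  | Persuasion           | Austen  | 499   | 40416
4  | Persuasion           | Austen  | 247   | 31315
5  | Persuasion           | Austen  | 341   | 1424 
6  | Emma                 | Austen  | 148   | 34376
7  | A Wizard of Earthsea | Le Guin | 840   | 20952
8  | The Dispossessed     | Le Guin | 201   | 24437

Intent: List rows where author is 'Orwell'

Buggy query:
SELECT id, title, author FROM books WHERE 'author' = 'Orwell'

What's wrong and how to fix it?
Bug: 'author' in single quotes is a string literal, not the column; the comparison is literal-vs-literal and never true

Fix: Remove the quotes around the column name (or use double quotes for an identifier)

Corrected query:
SELECT id, title, author FROM books WHERE author = 'Orwell'

Result:
id | title       | author
---+-------------+-------
1  | Animal Farm | Orwell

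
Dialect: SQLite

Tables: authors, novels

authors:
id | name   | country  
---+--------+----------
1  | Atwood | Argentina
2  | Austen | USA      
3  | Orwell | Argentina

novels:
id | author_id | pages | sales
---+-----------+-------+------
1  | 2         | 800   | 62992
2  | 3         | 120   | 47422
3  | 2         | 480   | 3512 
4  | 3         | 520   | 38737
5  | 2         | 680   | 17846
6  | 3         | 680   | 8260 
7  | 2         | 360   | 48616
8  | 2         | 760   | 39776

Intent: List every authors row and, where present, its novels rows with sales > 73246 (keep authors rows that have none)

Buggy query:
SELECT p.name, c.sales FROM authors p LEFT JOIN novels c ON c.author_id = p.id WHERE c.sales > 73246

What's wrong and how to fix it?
Bug: Filtering c.sales in WHERE discards the NULL rows produced by LEFT JOIN, turning it into an inner join

Fix: Put 'c.sales > 73246' in the JOIN's ON clause instead of WHERE

Corrected query:
SELECT p.name, c.sales FROM authors p LEFT JOIN novels c ON c.author_id = p.id AND c.sales > 73246

Result:
name   | sales
-------+------
Atwood | NULL 
Austen | NULL 
Orwell | NULL 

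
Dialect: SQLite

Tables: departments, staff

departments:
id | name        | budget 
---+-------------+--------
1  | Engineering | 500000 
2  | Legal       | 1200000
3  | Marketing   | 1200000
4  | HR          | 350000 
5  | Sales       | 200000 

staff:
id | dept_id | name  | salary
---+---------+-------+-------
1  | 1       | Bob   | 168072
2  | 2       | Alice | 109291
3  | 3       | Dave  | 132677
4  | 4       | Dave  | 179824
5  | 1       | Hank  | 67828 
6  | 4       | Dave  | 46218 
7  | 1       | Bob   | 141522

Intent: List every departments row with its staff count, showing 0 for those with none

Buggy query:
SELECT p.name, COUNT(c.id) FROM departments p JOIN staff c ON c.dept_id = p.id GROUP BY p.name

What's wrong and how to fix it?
Bug: INNER JOIN drops departments rows that have no matching staff rows

Fix: Switch to LEFT JOIN to retain unmatched parent rows

Corrected query:
SELECT p.name, COUNT(c.id) FROM departments p LEFT JOIN staff c ON c.dept_id = p.id GROUP BY p.name

Result:
name        | COUNT(c.id)
------------+------------
Engineering | 3          
HR          | 2          
Legal       | 1          
Marketing   | 1          
Sales       | 0          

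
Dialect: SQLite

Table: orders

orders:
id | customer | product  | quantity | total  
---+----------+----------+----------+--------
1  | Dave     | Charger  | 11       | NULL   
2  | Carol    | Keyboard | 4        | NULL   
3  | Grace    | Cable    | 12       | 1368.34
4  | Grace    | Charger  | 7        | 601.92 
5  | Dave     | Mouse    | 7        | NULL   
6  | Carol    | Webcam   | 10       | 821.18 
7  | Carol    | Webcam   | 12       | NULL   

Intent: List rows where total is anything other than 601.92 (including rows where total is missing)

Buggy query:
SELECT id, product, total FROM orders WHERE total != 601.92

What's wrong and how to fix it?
Bug: Inequality against NULL is unknown, not true; rows with NULL are dropped

Fix: Handle NULL separately with IS NULL alongside the inequality

Corrected query:
SELECT id, product, total FROM orders WHERE total != 601.92 OR total IS NULL

Result:
id | product  | total  
---+----------+--------
1  | Charger  | NULL   
2  | Keyboard | NULL   
3  | Cable    | 1368.34
5  | Mouse    | NULL   
6  | Webcam   | 821.18 
7  | Webcam   | NULL   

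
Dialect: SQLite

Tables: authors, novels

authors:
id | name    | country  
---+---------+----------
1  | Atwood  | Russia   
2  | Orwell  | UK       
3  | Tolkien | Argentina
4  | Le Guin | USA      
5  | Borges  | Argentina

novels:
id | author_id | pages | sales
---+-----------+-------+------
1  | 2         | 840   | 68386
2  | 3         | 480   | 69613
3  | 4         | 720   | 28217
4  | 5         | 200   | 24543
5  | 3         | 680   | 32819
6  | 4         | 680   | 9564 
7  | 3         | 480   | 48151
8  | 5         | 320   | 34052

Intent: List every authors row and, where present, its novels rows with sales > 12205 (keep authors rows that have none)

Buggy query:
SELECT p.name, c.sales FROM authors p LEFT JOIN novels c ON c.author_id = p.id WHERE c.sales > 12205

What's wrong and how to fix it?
Bug: Filtering c.sales in WHERE discards the NULL rows produced by LEFT JOIN, turning it into an inner join

Fix: Put 'c.sales > 12205' in the JOIN's ON clause instead of WHERE

Corrected query:
SELECT p.name, c.sales FROM authors p LEFT JOIN novels c ON c.author_id = p.id AND c.sales > 12205

Result:
name    | sales
--------+------
Atwood  | NULL 
Orwell  | 68386
Tolkien | 32819
Tolkien | 48151
Tolkien | 69613
Le Guin | 28217
Borges  | 24543
Borges  | 34052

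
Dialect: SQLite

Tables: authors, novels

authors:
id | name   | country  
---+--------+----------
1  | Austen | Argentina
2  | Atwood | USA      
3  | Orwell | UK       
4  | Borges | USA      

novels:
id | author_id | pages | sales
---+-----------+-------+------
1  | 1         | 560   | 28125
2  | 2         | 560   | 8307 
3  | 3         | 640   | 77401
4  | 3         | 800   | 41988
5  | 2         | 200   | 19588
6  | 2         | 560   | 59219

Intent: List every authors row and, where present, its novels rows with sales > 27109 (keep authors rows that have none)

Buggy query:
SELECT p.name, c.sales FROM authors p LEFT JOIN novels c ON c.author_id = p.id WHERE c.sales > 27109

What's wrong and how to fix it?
Bug: A WHERE condition on the right-hand table after LEFT JOIN drops unmatched parents

Fix: Move the right-table condition into the ON clause so unmatched parents are kept

Corrected query:
SELECT p.name, c.sales FROM authors p LEFT JOIN novels c ON c.author_id = p.id AND c.sales > 27109

Result:
name   | sales
-------+------
Austen | 28125
Atwood | 59219
Orwell | 41988
Orwell | 77401
Borges | NULL 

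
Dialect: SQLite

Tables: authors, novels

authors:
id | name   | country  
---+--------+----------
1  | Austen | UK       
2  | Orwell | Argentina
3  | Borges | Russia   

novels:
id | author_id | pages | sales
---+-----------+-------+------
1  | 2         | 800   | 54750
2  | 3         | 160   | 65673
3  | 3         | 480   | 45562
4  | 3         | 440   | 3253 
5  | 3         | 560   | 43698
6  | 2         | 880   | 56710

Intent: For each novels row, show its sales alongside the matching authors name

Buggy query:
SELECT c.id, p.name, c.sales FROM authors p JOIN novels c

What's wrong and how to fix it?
Bug: Missing join condition: each novels row is matched to all authors rows instead of just its own

Fix: Add ON c.author_id = p.id to the JOIN

Corrected query:
SELECT c.id, p.name, c.sales FROM authors p JOIN novels c ON c.author_id = p.id

Result:
id | name   | sales
---+--------+------
1  | Orwell | 54750
2  | Borges | 65673
3  | Borges | 45562
4  | Borges | 3253 
5  | Borges | 43698
6  | Orwell | 56710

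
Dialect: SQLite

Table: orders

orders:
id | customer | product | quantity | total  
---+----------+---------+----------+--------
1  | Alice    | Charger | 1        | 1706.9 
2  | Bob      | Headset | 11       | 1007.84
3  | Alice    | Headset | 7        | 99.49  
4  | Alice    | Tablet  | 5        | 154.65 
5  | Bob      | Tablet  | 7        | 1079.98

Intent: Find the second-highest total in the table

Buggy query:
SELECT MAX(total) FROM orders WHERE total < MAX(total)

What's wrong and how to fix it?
Bug: The inner MAX is an aggregate inside WHERE, which is not allowed

Fix: Put the inner MAX in a scalar subquery

Corrected query:
SELECT MAX(total) FROM orders WHERE total < (SELECT MAX(total) FROM orders)

Result:
MAX(total)
----------
1079.98   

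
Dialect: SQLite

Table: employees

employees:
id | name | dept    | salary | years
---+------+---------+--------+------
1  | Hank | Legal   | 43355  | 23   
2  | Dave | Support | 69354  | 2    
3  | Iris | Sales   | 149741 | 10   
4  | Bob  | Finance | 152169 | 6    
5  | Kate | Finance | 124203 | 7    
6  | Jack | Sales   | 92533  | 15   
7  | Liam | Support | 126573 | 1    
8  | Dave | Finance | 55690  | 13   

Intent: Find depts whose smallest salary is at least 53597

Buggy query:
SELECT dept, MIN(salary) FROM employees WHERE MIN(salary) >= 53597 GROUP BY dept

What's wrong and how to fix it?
Bug: MIN() in WHERE is a misuse of aggregate

Fix: Replace WHERE with HAVING after the GROUP BY

Corrected query:
SELECT dept, MIN(salary) FROM employees GROUP BY dept HAVING MIN(salary) >= 53597

Result:
dept    | MIN(salary)
--------+------------
Finance | 55690      
Sales   | 92533      
Support | 69354      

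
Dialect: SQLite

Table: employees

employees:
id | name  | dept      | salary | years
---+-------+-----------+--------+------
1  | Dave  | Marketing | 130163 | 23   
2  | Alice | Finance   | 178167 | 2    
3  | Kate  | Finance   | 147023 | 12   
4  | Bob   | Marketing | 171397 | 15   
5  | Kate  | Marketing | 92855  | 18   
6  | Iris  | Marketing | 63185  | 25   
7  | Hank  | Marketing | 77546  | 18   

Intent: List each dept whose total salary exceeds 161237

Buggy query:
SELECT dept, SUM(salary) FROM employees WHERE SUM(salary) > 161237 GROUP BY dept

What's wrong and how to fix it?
Bug: Aggregate functions cannot appear in a WHERE clause

Fix: Move the aggregate condition to a HAVING clause

Corrected query:
SELECT dept, SUM(salary) FROM employees GROUP BY dept HAVING SUM(salary) > 161237

Result:
dept      | SUM(salary)
----------+------------
Finance   | 325190     
Marketing | 535146     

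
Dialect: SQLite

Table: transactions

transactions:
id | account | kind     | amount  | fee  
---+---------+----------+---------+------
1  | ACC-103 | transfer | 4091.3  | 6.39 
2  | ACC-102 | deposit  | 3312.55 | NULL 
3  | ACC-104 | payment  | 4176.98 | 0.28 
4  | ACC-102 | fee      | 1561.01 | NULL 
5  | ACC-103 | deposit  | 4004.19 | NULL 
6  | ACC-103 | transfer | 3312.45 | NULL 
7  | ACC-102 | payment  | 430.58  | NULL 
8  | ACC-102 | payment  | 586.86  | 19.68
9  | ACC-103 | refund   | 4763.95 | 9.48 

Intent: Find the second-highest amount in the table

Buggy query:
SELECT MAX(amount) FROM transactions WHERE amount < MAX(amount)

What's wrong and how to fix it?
Bug: MAX(amount) on the right of the comparison is an aggregate-in-WHERE error

Fix: Compute the overall MAX in a subquery, then take MAX of rows below it

Corrected query:
SELECT MAX(amount) FROM transactions WHERE amount < (SELECT MAX(amount) FROM transactions)

Result:
MAX(amount)
-----------
4176.98    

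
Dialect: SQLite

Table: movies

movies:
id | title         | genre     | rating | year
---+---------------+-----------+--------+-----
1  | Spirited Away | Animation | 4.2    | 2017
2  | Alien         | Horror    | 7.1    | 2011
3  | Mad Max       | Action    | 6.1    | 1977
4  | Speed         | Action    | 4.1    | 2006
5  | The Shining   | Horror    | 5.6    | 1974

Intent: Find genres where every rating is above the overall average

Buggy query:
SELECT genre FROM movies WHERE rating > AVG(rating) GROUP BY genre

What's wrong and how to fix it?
Bug: WHERE evaluates per row before aggregation, so AVG() is unavailable

Fix: Use a subquery for AVG and a HAVING MIN(...) filter so the condition holds for every row in the group

Corrected query:
SELECT genre FROM movies GROUP BY genre HAVING MIN(rating) > (SELECT AVG(rating) FROM movies)

Result:
genre 
------
Horror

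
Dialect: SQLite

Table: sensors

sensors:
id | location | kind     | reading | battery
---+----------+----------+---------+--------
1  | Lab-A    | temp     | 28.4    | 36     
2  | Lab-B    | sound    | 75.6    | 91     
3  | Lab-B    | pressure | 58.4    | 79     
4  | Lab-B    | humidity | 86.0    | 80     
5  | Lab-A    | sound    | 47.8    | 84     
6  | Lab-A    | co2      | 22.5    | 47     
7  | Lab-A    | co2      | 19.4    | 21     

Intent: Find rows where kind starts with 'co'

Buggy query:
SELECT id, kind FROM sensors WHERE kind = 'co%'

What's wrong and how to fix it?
Bug: Wildcards only work with LIKE; '=' treats '%' as a literal character

Fix: Use LIKE for wildcard pattern matching

Corrected query:
SELECT id, kind FROM sensors WHERE kind LIKE 'co%'

Result:
id | kind
---+-----
6  | co2 
7  | co2 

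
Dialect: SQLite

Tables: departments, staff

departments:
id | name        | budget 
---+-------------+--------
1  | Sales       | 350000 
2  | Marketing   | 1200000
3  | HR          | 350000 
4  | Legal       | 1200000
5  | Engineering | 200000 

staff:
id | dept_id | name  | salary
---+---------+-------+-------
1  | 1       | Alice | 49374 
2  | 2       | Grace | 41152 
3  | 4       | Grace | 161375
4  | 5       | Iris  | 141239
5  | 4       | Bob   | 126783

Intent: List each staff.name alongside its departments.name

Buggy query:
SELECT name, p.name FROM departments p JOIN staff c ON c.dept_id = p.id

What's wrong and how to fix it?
Bug: 'name' exists in both joined tables, so the database can't tell which one is meant

Fix: Qualify the column with its table alias (c.name)

Corrected query:
SELECT c.name, p.name FROM departments p JOIN staff c ON c.dept_id = p.id

Result:
name  | name       
------+------------
Alice | Sales      
Grace | Marketing  
Grace | Legal      
Iris  | Engineering
Bob   | Legal      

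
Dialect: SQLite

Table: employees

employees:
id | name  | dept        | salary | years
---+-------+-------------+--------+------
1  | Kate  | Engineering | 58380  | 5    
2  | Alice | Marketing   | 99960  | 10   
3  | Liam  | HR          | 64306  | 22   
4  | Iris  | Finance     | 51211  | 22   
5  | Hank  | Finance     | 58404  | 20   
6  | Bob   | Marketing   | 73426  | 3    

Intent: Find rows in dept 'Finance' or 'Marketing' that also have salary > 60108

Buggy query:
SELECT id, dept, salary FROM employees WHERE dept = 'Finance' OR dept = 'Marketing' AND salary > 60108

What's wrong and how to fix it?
Bug: Without parentheses, AND is evaluated before OR, so the salary filter only applies to the 'Marketing' branch

Fix: Group the OR with parentheses (or use IN), then AND the threshold

Corrected query:
SELECT id, dept, salary FROM employees WHERE (dept = 'Finance' OR dept = 'Marketing') AND salary > 60108

Result:
id | dept      | salary
---+-----------+-------
2  | Marketing | 99960 
6  | Marketing | 73426 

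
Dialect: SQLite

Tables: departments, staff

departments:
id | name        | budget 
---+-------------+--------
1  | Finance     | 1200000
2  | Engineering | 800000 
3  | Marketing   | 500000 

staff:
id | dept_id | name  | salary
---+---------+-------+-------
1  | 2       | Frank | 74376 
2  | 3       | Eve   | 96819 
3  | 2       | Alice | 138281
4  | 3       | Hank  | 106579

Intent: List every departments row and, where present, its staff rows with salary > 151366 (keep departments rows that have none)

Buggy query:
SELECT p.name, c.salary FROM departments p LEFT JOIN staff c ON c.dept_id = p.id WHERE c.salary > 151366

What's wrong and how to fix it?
Bug: A WHERE condition on the right-hand table after LEFT JOIN drops unmatched parents

Fix: Move the right-table condition into the ON clause so unmatched parents are kept

Corrected query:
SELECT p.name, c.salary FROM departments p LEFT JOIN staff c ON c.dept_id = p.id AND c.salary > 151366

Result:
name        | salary
------------+-------
Finance     | NULL  
Engineering | NULL  
Marketing   | NULL  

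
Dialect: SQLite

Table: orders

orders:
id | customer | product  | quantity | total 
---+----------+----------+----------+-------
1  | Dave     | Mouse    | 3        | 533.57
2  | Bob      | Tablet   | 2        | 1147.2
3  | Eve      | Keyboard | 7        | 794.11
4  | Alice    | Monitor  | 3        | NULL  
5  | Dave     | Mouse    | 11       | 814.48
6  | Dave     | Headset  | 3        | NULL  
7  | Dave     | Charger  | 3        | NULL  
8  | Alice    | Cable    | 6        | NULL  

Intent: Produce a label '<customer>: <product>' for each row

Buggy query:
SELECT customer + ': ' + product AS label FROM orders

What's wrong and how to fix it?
Bug: SQLite uses || for string concatenation; + coerces text to numbers (yielding 0)

Fix: Replace + with || to concatenate text

Corrected query:
SELECT customer || ': ' || product AS label FROM orders

Result:
label         
--------------
Dave: Mouse   
Bob: Tablet   
Eve: Keyboard 
Alice: Monitor
Dave: Mouse   
Dave: Headset 
Dave: Charger 
Alice: Cable  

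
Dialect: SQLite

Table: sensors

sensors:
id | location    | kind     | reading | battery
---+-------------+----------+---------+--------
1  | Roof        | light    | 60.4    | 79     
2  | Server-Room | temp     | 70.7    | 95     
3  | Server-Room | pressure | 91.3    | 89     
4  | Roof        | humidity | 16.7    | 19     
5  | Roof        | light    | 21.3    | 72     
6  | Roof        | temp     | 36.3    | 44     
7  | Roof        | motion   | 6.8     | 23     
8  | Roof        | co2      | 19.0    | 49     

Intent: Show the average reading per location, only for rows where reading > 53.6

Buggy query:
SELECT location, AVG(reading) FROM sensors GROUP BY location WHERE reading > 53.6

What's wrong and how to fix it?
Bug: WHERE cannot follow GROUP BY

Fix: Place WHERE between FROM and GROUP BY

Corrected query:
SELECT location, AVG(reading) FROM sensors WHERE reading > 53.6 GROUP BY location

Result:
location    | AVG(reading)
------------+-------------
Roof        | 60.4        
Server-Room | 81          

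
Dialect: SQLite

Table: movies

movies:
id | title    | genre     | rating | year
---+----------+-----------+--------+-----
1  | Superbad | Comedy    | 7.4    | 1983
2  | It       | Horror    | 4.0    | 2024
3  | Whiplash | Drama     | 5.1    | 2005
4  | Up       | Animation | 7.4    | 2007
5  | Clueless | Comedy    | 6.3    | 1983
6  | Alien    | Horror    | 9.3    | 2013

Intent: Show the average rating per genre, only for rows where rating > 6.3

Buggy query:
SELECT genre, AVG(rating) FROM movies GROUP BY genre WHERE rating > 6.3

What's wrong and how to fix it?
Bug: WHERE cannot follow GROUP BY

Fix: Place WHERE between FROM and GROUP BY

Corrected query:
SELECT genre, AVG(rating) FROM movies WHERE rating > 6.3 GROUP BY genre

Result:
genre     | AVG(rating)
----------+------------
Animation | 7.4        
Comedy    | 7.4        
Horror    | 9.3        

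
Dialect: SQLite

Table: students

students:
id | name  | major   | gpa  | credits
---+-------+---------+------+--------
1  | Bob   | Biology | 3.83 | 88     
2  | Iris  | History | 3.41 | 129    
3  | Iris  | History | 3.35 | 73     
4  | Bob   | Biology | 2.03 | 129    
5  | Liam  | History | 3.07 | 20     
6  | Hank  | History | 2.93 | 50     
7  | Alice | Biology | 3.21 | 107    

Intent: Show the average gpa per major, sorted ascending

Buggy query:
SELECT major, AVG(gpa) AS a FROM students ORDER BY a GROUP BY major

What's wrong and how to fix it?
Bug: ORDER BY appears before GROUP BY; SQL clause order requires GROUP BY first

Fix: Reorder: SELECT … FROM … GROUP BY … ORDER BY …

Corrected query:
SELECT major, AVG(gpa) AS a FROM students GROUP BY major ORDER BY a

Result:
major   | a       
--------+---------
Biology | 3.023333
History | 3.19    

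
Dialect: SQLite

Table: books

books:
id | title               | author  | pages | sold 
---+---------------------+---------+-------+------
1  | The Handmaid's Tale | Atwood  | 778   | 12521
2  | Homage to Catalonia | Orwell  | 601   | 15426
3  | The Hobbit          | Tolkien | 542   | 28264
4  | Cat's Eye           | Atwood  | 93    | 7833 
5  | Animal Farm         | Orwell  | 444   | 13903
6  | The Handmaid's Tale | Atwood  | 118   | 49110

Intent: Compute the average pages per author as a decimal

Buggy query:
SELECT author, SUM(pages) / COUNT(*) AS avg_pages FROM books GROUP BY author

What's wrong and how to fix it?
Bug: SUM(pages) and COUNT(*) are both integers; the division truncates the fractional part

Fix: Multiply by 1.0 (or CAST to REAL) to force floating-point division

Corrected query:
SELECT author, SUM(pages) * 1.0 / COUNT(*) AS avg_pages FROM books GROUP BY author

Result:
author  | avg_pages 
--------+-----------
Atwood  | 329.666667
Orwell  | 522.5     
Tolkien | 542       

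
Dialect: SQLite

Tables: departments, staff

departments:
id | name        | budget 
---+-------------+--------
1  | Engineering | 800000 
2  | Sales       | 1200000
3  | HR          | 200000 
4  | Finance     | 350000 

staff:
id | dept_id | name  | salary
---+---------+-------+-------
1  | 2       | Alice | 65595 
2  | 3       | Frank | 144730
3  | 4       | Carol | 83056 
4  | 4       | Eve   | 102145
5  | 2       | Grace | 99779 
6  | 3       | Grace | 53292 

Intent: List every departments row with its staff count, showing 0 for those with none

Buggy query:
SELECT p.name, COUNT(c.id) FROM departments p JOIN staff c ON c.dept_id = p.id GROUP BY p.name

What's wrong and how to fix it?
Bug: An inner join excludes parents with zero children

Fix: Use LEFT JOIN so parents without children still appear (COUNT(c.id) gives 0)

Corrected query:
SELECT p.name, COUNT(c.id) FROM departments p LEFT JOIN staff c ON c.dept_id = p.id GROUP BY p.name

Result:
name        | COUNT(c.id)
------------+------------
Engineering | 0          
Finance     | 2          
HR          | 2          
Sales       | 2          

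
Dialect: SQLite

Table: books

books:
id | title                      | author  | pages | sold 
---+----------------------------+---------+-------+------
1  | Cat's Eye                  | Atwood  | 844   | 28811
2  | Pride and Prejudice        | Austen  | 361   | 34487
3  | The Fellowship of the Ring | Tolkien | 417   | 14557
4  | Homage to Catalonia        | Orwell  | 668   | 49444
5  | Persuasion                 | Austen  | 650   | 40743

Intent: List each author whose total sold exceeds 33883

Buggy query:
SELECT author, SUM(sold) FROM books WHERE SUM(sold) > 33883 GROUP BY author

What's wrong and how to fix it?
Bug: SUM(sold) is an aggregate, but WHERE filters rows before aggregation

Fix: Move the aggregate condition to a HAVING clause

Corrected query:
SELECT author, SUM(sold) FROM books GROUP BY author HAVING SUM(sold) > 33883

Result:
author | SUM(sold)
-------+----------
Austen | 75230    
Orwell | 49444    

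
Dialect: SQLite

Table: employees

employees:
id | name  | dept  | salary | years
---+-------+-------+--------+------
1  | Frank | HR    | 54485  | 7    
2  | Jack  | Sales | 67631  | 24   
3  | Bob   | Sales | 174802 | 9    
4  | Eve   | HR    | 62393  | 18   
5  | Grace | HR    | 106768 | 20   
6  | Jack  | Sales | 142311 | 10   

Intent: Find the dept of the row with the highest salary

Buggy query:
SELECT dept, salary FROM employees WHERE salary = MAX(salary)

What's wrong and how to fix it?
Bug: WHERE is evaluated per row; an aggregate over the whole table isn't defined there

Fix: Wrap MAX in a scalar subquery so WHERE compares against a single value

Corrected query:
SELECT dept, salary FROM employees WHERE salary = (SELECT MAX(salary) FROM employees)

Result:
dept  | salary
------+-------
Sales | 174802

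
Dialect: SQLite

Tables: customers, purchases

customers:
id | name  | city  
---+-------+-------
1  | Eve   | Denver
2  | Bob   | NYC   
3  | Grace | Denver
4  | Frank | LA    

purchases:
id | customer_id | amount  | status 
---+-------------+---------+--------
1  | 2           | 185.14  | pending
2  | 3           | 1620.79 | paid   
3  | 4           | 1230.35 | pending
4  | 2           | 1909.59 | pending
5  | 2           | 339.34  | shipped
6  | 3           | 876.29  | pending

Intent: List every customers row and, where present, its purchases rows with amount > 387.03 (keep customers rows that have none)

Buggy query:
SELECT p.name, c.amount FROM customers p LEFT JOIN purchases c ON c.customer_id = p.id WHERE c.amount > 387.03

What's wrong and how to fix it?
Bug: A WHERE condition on the right-hand table after LEFT JOIN drops unmatched parents

Fix: Move the right-table condition into the ON clause so unmatched parents are kept

Corrected query:
SELECT p.name, c.amount FROM customers p LEFT JOIN purchases c ON c.customer_id = p.id AND c.amount > 387.03

Result:
name  | amount 
------+--------
Eve   | NULL   
Bob   | 1909.59
Grace | 876.29 
Grace | 1620.79
Frank | 1230.35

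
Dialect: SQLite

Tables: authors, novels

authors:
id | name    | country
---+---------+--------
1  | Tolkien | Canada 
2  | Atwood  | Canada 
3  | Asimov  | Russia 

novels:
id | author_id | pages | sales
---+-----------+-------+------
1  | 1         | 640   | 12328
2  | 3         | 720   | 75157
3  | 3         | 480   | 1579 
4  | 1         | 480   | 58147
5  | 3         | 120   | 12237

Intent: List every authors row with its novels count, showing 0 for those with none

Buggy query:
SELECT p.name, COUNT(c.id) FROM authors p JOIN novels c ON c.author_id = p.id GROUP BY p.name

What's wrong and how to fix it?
Bug: An inner join excludes parents with zero children

Fix: Use LEFT JOIN so parents without children still appear (COUNT(c.id) gives 0)

Corrected query:
SELECT p.name, COUNT(c.id) FROM authors p LEFT JOIN novels c ON c.author_id = p.id GROUP BY p.name

Result:
name    | COUNT(c.id)
--------+------------
Asimov  | 3          
Atwood  | 0          
Tolkien | 2          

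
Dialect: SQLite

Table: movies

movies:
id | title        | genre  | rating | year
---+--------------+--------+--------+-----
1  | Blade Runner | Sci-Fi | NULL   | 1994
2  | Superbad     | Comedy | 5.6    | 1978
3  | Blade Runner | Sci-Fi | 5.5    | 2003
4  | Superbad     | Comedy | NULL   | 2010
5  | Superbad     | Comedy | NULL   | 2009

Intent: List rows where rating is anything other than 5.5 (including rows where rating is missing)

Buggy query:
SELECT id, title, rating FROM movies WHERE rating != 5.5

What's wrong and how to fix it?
Bug: 'rating != 5.5' is unknown when rating is NULL, so NULL rows are silently excluded

Fix: Handle NULL separately with IS NULL alongside the inequality

Corrected query:
SELECT id, title, rating FROM movies WHERE rating != 5.5 OR rating IS NULL

Result:
id | title        | rating
---+--------------+-------
1  | Blade Runner | NULL  
2  | Superbad     | 5.6   
4  | Superbad     | NULL  
5  | Superbad     | NULL  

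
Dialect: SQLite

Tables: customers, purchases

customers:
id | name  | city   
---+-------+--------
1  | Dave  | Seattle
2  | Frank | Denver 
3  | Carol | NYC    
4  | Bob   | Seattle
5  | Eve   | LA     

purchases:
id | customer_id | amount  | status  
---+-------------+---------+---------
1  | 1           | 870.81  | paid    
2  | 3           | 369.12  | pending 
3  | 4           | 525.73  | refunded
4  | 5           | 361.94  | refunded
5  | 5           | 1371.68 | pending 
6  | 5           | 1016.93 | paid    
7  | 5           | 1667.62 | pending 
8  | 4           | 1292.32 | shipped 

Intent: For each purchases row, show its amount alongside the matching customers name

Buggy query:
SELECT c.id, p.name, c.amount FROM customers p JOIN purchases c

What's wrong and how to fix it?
Bug: JOIN with no ON clause produces a cartesian product; every purchases row pairs with every customers row

Fix: Specify the join condition linking the foreign key to the parent id

Corrected query:
SELECT c.id, p.name, c.amount FROM customers p JOIN purchases c ON c.customer_id = p.id

Result:
id | name  | amount 
---+-------+--------
1  | Dave  | 870.81 
2  | Carol | 369.12 
3  | Bob   | 525.73 
4  | Eve   | 361.94 
5  | Eve   | 1371.68
6  | Eve   | 1016.93
7  | Eve   | 1667.62
8  | Bob   | 1292.32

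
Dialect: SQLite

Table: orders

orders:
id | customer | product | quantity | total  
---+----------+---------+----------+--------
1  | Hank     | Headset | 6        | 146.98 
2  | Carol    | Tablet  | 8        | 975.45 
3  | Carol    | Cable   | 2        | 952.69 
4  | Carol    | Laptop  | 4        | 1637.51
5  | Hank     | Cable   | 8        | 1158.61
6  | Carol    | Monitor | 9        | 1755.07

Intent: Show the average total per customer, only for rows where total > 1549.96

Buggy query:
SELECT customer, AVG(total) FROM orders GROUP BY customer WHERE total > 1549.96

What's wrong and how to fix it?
Bug: Row-level WHERE must come before GROUP BY in the clause order

Fix: Place WHERE between FROM and GROUP BY

Corrected query:
SELECT customer, AVG(total) FROM orders WHERE total > 1549.96 GROUP BY customer

Result:
customer | AVG(total)
---------+-----------
Carol    | 1696.29   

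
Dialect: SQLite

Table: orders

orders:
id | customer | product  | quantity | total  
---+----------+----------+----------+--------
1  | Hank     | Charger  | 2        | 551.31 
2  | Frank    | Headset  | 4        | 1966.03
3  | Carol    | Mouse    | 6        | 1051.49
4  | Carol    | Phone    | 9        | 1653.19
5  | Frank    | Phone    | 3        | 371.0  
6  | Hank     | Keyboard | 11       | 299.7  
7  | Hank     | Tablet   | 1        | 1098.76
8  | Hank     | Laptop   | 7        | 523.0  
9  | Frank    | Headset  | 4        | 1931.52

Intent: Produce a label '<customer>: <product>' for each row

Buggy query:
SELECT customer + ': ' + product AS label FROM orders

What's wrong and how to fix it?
Bug: '+' is numeric addition; on text columns SQLite converts them to 0 instead of concatenating

Fix: Replace + with || to concatenate text

Corrected query:
SELECT customer || ': ' || product AS label FROM orders

Result:
label         
--------------
Hank: Charger 
Frank: Headset
Carol: Mouse  
Carol: Phone  
Frank: Phone  
Hank: Keyboard
Hank: Tablet  
Hank: Laptop  
Frank: Headset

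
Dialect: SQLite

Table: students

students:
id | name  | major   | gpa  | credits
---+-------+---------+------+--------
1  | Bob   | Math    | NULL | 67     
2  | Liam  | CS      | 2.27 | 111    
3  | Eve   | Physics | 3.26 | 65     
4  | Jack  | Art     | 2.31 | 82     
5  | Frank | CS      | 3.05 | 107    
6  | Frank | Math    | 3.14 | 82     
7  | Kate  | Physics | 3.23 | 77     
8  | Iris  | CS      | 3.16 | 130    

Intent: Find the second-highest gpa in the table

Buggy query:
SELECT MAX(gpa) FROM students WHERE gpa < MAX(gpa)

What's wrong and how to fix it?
Bug: MAX(gpa) on the right of the comparison is an aggregate-in-WHERE error

Fix: Compute the overall MAX in a subquery, then take MAX of rows below it

Corrected query:
SELECT MAX(gpa) FROM students WHERE gpa < (SELECT MAX(gpa) FROM students)

Result:
MAX(gpa)
--------
3.23    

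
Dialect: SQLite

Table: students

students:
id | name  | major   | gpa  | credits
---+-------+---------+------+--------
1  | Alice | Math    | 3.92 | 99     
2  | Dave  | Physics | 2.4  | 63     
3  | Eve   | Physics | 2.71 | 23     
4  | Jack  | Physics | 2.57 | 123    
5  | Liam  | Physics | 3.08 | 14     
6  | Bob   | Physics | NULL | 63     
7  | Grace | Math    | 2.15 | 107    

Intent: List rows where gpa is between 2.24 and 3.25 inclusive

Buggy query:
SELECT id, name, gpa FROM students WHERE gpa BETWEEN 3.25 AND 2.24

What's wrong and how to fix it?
Bug: BETWEEN expects the lower bound first; with 3.25 AND 2.24 the range is empty

Fix: Write BETWEEN 2.24 AND 3.25

Corrected query:
SELECT id, name, gpa FROM students WHERE gpa BETWEEN 2.24 AND 3.25

Result:
id | name | gpa 
---+------+-----
2  | Dave | 2.4 
3  | Eve  | 2.71
4  | Jack | 2.57
5  | Liam | 3.08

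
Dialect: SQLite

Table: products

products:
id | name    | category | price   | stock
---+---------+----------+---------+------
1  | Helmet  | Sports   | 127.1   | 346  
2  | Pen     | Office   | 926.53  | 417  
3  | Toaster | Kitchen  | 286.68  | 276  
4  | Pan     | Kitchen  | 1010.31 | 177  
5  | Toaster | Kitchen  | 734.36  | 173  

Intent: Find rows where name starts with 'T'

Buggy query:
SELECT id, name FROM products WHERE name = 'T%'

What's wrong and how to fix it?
Bug: '=' compares the literal string including the % character; pattern matching needs LIKE

Fix: Replace '=' with LIKE so 'T%' is treated as a pattern

Corrected query:
SELECT id, name FROM products WHERE name LIKE 'T%'

Result:
id | name   
---+--------
3  | Toaster
5  | Toaster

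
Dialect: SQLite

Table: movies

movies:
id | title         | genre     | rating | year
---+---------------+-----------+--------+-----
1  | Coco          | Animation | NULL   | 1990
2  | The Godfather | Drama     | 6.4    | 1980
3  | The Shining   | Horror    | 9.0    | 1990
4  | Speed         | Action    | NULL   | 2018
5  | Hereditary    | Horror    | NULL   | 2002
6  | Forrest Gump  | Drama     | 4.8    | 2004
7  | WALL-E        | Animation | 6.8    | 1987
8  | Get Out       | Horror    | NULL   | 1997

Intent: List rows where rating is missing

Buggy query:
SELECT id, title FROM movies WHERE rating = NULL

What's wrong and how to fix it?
Bug: '= NULL' is always unknown in SQL three-valued logic, so no rows match

Fix: Use IS NULL to test for NULL

Corrected query:
SELECT id, title FROM movies WHERE rating IS NULL

Result:
id | title     
---+-----------
1  | Coco      
4  | Speed     
5  | Hereditary
8  | Get Out   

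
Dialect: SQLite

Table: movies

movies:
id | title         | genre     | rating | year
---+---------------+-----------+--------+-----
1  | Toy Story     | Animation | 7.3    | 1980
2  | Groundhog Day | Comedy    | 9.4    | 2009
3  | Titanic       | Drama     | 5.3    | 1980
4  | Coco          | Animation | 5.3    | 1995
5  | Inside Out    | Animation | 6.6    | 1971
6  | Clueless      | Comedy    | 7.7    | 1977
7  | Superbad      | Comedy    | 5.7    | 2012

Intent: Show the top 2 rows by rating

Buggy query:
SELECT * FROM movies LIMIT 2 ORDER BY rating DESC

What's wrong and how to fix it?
Bug: ORDER BY cannot follow LIMIT; LIMIT is the final clause

Fix: Swap the clauses: ORDER BY first, then LIMIT

Corrected query:
SELECT * FROM movies ORDER BY rating DESC LIMIT 2

Result:
id | title         | genre  | rating | year
---+---------------+--------+--------+-----
2  | Groundhog Day | Comedy | 9.4    | 2009
6  | Clueless      | Comedy | 7.7    | 1977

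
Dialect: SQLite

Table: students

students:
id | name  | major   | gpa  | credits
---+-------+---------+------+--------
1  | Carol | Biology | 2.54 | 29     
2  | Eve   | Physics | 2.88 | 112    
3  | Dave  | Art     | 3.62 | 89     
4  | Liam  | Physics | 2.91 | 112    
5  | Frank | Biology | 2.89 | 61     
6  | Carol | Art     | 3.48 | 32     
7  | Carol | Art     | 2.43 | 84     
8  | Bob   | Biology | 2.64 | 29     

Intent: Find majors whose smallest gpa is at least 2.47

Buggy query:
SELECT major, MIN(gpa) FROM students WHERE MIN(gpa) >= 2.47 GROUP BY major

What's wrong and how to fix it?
Bug: Aggregates like MIN are computed per group after WHERE runs

Fix: Replace WHERE with HAVING after the GROUP BY

Corrected query:
SELECT major, MIN(gpa) FROM students GROUP BY major HAVING MIN(gpa) >= 2.47

Result:
major   | MIN(gpa)
--------+---------
Biology | 2.54    
Physics | 2.88    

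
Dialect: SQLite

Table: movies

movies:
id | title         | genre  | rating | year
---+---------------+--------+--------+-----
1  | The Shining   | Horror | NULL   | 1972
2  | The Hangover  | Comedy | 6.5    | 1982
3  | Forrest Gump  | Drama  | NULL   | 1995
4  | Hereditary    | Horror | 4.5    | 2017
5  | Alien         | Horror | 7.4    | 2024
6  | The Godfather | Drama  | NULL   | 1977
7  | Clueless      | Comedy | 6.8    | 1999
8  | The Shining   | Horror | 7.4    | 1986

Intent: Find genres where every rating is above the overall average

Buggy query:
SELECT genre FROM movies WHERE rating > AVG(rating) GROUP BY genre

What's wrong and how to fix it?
Bug: WHERE evaluates per row before aggregation, so AVG() is unavailable

Fix: Use a subquery for AVG and a HAVING MIN(...) filter so the condition holds for every row in the group

Corrected query:
SELECT genre FROM movies GROUP BY genre HAVING MIN(rating) > (SELECT AVG(rating) FROM movies)

Result:
(no rows)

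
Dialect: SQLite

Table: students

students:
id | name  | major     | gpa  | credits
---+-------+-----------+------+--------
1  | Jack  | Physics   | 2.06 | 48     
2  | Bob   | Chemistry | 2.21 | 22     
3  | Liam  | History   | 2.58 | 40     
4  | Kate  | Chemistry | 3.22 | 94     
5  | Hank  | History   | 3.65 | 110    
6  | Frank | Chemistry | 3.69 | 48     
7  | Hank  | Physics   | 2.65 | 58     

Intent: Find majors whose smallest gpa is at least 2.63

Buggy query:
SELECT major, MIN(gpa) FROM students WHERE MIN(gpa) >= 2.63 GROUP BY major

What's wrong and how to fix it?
Bug: Aggregates like MIN are computed per group after WHERE runs

Fix: Replace WHERE with HAVING after the GROUP BY

Corrected query:
SELECT major, MIN(gpa) FROM students GROUP BY major HAVING MIN(gpa) >= 2.63

Result:
(no rows)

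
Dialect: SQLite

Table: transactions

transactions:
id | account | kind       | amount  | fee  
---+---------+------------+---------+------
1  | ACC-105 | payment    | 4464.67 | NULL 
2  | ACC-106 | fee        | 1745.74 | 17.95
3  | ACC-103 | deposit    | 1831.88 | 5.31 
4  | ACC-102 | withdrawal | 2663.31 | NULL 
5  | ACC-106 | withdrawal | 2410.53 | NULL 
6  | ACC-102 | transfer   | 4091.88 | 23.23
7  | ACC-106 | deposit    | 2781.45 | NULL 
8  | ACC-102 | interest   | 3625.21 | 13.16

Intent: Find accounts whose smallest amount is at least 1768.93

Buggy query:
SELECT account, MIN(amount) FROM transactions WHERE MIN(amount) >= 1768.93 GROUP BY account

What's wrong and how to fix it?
Bug: MIN() in WHERE is a misuse of aggregate

Fix: Use HAVING for the per-group MIN condition

Corrected query:
SELECT account, MIN(amount) FROM transactions GROUP BY account HAVING MIN(amount) >= 1768.93

Result:
account | MIN(amount)
--------+------------
ACC-102 | 2663.31    
ACC-103 | 1831.88    
ACC-105 | 4464.67    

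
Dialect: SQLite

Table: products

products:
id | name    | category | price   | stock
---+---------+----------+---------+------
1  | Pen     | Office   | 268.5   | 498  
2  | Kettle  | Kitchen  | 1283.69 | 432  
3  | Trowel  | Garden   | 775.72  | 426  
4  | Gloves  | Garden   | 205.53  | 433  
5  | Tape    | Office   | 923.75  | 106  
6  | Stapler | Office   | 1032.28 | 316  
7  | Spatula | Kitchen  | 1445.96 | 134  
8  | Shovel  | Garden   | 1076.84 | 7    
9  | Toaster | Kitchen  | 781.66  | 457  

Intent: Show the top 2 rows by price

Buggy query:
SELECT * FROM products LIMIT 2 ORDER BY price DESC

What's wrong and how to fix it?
Bug: ORDER BY cannot follow LIMIT; LIMIT is the final clause

Fix: Swap the clauses: ORDER BY first, then LIMIT

Corrected query:
SELECT * FROM products ORDER BY price DESC LIMIT 2

Result:
id | name    | category | price   | stock
---+---------+----------+---------+------
7  | Spatula | Kitchen  | 1445.96 | 134  
2  | Kettle  | Kitchen  | 1283.69 | 432  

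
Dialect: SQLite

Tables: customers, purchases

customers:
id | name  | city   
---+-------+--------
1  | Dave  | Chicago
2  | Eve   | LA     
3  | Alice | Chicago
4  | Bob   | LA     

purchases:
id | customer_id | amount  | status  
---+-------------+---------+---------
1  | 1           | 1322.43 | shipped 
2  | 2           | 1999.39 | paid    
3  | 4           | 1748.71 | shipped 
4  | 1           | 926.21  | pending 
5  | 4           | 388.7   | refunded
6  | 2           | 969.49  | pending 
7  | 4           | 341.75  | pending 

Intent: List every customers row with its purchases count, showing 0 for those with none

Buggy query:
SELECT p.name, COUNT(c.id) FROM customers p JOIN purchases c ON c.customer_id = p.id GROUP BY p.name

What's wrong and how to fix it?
Bug: An inner join excludes parents with zero children

Fix: Switch to LEFT JOIN to retain unmatched parent rows

Corrected query:
SELECT p.name, COUNT(c.id) FROM customers p LEFT JOIN purchases c ON c.customer_id = p.id GROUP BY p.name

Result:
name  | COUNT(c.id)
------+------------
Alice | 0          
Bob   | 3          
Dave  | 2          
Eve   | 2          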